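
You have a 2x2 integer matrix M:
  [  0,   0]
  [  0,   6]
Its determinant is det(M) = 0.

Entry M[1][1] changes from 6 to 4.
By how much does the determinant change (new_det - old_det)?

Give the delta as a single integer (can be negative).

Answer: 0

Derivation:
Cofactor C_11 = 0
Entry delta = 4 - 6 = -2
Det delta = entry_delta * cofactor = -2 * 0 = 0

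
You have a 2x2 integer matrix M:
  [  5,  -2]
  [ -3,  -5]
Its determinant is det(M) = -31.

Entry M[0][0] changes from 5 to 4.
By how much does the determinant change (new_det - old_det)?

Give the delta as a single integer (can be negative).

Answer: 5

Derivation:
Cofactor C_00 = -5
Entry delta = 4 - 5 = -1
Det delta = entry_delta * cofactor = -1 * -5 = 5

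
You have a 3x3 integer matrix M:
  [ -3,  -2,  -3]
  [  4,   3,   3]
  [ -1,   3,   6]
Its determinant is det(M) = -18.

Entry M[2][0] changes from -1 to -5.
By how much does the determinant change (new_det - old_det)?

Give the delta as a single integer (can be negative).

Cofactor C_20 = 3
Entry delta = -5 - -1 = -4
Det delta = entry_delta * cofactor = -4 * 3 = -12

Answer: -12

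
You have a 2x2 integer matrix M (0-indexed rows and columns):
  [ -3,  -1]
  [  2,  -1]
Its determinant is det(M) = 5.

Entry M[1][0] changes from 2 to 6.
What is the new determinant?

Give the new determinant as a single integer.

det is linear in row 1: changing M[1][0] by delta changes det by delta * cofactor(1,0).
Cofactor C_10 = (-1)^(1+0) * minor(1,0) = 1
Entry delta = 6 - 2 = 4
Det delta = 4 * 1 = 4
New det = 5 + 4 = 9

Answer: 9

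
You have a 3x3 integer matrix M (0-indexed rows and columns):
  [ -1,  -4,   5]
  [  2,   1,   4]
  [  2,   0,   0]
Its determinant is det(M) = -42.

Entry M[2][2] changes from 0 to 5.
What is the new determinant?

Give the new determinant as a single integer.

Answer: -7

Derivation:
det is linear in row 2: changing M[2][2] by delta changes det by delta * cofactor(2,2).
Cofactor C_22 = (-1)^(2+2) * minor(2,2) = 7
Entry delta = 5 - 0 = 5
Det delta = 5 * 7 = 35
New det = -42 + 35 = -7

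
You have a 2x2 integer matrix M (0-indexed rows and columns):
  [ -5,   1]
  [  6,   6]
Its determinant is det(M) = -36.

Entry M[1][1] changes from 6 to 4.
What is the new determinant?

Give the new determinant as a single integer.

det is linear in row 1: changing M[1][1] by delta changes det by delta * cofactor(1,1).
Cofactor C_11 = (-1)^(1+1) * minor(1,1) = -5
Entry delta = 4 - 6 = -2
Det delta = -2 * -5 = 10
New det = -36 + 10 = -26

Answer: -26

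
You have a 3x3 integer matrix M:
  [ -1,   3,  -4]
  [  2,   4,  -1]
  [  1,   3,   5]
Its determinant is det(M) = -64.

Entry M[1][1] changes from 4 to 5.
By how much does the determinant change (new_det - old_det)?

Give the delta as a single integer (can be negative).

Cofactor C_11 = -1
Entry delta = 5 - 4 = 1
Det delta = entry_delta * cofactor = 1 * -1 = -1

Answer: -1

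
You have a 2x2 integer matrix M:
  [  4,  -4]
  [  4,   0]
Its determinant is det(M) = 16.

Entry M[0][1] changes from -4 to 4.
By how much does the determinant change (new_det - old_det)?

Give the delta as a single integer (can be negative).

Answer: -32

Derivation:
Cofactor C_01 = -4
Entry delta = 4 - -4 = 8
Det delta = entry_delta * cofactor = 8 * -4 = -32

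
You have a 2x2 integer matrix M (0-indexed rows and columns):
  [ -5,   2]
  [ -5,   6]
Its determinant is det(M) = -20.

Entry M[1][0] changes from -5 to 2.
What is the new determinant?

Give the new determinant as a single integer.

Answer: -34

Derivation:
det is linear in row 1: changing M[1][0] by delta changes det by delta * cofactor(1,0).
Cofactor C_10 = (-1)^(1+0) * minor(1,0) = -2
Entry delta = 2 - -5 = 7
Det delta = 7 * -2 = -14
New det = -20 + -14 = -34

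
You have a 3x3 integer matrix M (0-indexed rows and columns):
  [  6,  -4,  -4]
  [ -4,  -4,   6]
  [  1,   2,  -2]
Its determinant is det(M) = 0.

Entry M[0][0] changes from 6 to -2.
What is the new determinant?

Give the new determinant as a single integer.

det is linear in row 0: changing M[0][0] by delta changes det by delta * cofactor(0,0).
Cofactor C_00 = (-1)^(0+0) * minor(0,0) = -4
Entry delta = -2 - 6 = -8
Det delta = -8 * -4 = 32
New det = 0 + 32 = 32

Answer: 32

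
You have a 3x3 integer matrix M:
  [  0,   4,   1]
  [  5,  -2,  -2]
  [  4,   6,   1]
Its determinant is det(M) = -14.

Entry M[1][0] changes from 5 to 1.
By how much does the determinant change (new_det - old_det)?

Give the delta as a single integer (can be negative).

Answer: -8

Derivation:
Cofactor C_10 = 2
Entry delta = 1 - 5 = -4
Det delta = entry_delta * cofactor = -4 * 2 = -8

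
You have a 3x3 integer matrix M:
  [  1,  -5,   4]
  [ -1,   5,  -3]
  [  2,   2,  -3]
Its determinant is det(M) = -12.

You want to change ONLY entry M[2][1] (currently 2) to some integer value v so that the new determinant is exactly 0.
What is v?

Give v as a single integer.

det is linear in entry M[2][1]: det = old_det + (v - 2) * C_21
Cofactor C_21 = -1
Want det = 0: -12 + (v - 2) * -1 = 0
  (v - 2) = 12 / -1 = -12
  v = 2 + (-12) = -10

Answer: -10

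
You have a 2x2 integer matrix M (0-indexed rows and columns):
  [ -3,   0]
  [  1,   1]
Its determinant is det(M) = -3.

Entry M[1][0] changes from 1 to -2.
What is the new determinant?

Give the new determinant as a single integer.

Answer: -3

Derivation:
det is linear in row 1: changing M[1][0] by delta changes det by delta * cofactor(1,0).
Cofactor C_10 = (-1)^(1+0) * minor(1,0) = 0
Entry delta = -2 - 1 = -3
Det delta = -3 * 0 = 0
New det = -3 + 0 = -3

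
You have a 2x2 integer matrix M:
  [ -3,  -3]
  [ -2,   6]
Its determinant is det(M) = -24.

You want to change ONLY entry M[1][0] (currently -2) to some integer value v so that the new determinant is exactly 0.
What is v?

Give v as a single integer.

det is linear in entry M[1][0]: det = old_det + (v - -2) * C_10
Cofactor C_10 = 3
Want det = 0: -24 + (v - -2) * 3 = 0
  (v - -2) = 24 / 3 = 8
  v = -2 + (8) = 6

Answer: 6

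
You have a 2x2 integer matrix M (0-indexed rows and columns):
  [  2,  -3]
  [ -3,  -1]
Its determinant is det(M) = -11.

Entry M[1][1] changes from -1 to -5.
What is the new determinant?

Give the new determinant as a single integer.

det is linear in row 1: changing M[1][1] by delta changes det by delta * cofactor(1,1).
Cofactor C_11 = (-1)^(1+1) * minor(1,1) = 2
Entry delta = -5 - -1 = -4
Det delta = -4 * 2 = -8
New det = -11 + -8 = -19

Answer: -19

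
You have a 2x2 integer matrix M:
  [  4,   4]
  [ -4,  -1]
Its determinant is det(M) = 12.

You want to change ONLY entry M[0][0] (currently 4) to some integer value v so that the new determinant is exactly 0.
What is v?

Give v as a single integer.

Answer: 16

Derivation:
det is linear in entry M[0][0]: det = old_det + (v - 4) * C_00
Cofactor C_00 = -1
Want det = 0: 12 + (v - 4) * -1 = 0
  (v - 4) = -12 / -1 = 12
  v = 4 + (12) = 16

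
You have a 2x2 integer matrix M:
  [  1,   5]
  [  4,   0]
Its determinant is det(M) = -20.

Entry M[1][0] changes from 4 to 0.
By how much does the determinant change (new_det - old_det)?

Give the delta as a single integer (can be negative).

Cofactor C_10 = -5
Entry delta = 0 - 4 = -4
Det delta = entry_delta * cofactor = -4 * -5 = 20

Answer: 20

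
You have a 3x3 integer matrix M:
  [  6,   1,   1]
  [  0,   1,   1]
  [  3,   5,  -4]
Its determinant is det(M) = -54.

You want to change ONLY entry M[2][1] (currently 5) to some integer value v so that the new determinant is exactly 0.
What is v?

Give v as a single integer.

Answer: -4

Derivation:
det is linear in entry M[2][1]: det = old_det + (v - 5) * C_21
Cofactor C_21 = -6
Want det = 0: -54 + (v - 5) * -6 = 0
  (v - 5) = 54 / -6 = -9
  v = 5 + (-9) = -4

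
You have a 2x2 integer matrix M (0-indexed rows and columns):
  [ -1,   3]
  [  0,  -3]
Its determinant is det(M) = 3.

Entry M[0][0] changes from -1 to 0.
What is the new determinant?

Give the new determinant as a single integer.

Answer: 0

Derivation:
det is linear in row 0: changing M[0][0] by delta changes det by delta * cofactor(0,0).
Cofactor C_00 = (-1)^(0+0) * minor(0,0) = -3
Entry delta = 0 - -1 = 1
Det delta = 1 * -3 = -3
New det = 3 + -3 = 0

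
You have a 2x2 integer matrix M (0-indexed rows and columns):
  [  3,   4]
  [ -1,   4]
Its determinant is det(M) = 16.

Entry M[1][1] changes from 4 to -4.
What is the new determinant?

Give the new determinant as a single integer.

Answer: -8

Derivation:
det is linear in row 1: changing M[1][1] by delta changes det by delta * cofactor(1,1).
Cofactor C_11 = (-1)^(1+1) * minor(1,1) = 3
Entry delta = -4 - 4 = -8
Det delta = -8 * 3 = -24
New det = 16 + -24 = -8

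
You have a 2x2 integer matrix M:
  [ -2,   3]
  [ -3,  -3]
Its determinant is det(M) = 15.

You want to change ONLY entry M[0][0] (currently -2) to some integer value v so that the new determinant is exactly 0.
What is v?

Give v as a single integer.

det is linear in entry M[0][0]: det = old_det + (v - -2) * C_00
Cofactor C_00 = -3
Want det = 0: 15 + (v - -2) * -3 = 0
  (v - -2) = -15 / -3 = 5
  v = -2 + (5) = 3

Answer: 3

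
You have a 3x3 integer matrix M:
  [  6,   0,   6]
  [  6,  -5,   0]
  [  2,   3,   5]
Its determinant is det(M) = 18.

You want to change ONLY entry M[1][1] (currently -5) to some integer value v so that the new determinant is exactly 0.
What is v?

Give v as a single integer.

Answer: -6

Derivation:
det is linear in entry M[1][1]: det = old_det + (v - -5) * C_11
Cofactor C_11 = 18
Want det = 0: 18 + (v - -5) * 18 = 0
  (v - -5) = -18 / 18 = -1
  v = -5 + (-1) = -6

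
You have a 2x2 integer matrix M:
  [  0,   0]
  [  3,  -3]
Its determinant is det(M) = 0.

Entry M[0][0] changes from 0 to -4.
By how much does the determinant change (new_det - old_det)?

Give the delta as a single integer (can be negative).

Cofactor C_00 = -3
Entry delta = -4 - 0 = -4
Det delta = entry_delta * cofactor = -4 * -3 = 12

Answer: 12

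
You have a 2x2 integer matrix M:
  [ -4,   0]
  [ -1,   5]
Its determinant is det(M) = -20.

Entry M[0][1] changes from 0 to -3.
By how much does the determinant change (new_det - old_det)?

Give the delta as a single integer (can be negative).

Cofactor C_01 = 1
Entry delta = -3 - 0 = -3
Det delta = entry_delta * cofactor = -3 * 1 = -3

Answer: -3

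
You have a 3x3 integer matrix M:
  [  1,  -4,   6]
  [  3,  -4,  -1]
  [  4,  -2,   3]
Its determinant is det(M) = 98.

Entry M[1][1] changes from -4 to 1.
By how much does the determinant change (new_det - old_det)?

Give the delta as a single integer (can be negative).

Cofactor C_11 = -21
Entry delta = 1 - -4 = 5
Det delta = entry_delta * cofactor = 5 * -21 = -105

Answer: -105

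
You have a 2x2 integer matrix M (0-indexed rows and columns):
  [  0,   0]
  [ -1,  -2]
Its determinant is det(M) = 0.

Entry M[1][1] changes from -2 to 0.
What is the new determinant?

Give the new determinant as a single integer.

det is linear in row 1: changing M[1][1] by delta changes det by delta * cofactor(1,1).
Cofactor C_11 = (-1)^(1+1) * minor(1,1) = 0
Entry delta = 0 - -2 = 2
Det delta = 2 * 0 = 0
New det = 0 + 0 = 0

Answer: 0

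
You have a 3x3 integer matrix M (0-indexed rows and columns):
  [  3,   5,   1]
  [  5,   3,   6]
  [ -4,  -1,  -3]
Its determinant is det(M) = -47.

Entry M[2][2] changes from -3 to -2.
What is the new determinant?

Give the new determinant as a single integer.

Answer: -63

Derivation:
det is linear in row 2: changing M[2][2] by delta changes det by delta * cofactor(2,2).
Cofactor C_22 = (-1)^(2+2) * minor(2,2) = -16
Entry delta = -2 - -3 = 1
Det delta = 1 * -16 = -16
New det = -47 + -16 = -63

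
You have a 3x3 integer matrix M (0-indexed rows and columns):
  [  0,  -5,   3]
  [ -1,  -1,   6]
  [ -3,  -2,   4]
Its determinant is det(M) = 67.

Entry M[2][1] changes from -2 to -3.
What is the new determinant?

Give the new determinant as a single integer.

Answer: 70

Derivation:
det is linear in row 2: changing M[2][1] by delta changes det by delta * cofactor(2,1).
Cofactor C_21 = (-1)^(2+1) * minor(2,1) = -3
Entry delta = -3 - -2 = -1
Det delta = -1 * -3 = 3
New det = 67 + 3 = 70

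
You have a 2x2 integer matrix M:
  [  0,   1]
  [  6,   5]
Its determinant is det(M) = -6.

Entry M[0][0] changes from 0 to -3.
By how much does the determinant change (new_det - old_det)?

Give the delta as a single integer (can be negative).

Cofactor C_00 = 5
Entry delta = -3 - 0 = -3
Det delta = entry_delta * cofactor = -3 * 5 = -15

Answer: -15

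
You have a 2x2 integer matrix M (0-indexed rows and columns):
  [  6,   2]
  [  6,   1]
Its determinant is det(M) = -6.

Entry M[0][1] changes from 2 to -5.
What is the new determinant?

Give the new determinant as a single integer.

Answer: 36

Derivation:
det is linear in row 0: changing M[0][1] by delta changes det by delta * cofactor(0,1).
Cofactor C_01 = (-1)^(0+1) * minor(0,1) = -6
Entry delta = -5 - 2 = -7
Det delta = -7 * -6 = 42
New det = -6 + 42 = 36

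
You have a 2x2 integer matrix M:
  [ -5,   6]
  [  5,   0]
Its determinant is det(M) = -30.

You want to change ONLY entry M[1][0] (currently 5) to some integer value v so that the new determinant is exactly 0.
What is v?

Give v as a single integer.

Answer: 0

Derivation:
det is linear in entry M[1][0]: det = old_det + (v - 5) * C_10
Cofactor C_10 = -6
Want det = 0: -30 + (v - 5) * -6 = 0
  (v - 5) = 30 / -6 = -5
  v = 5 + (-5) = 0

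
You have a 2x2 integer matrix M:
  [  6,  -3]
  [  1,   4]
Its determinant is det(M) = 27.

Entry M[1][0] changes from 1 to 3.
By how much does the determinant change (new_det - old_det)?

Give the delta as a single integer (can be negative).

Answer: 6

Derivation:
Cofactor C_10 = 3
Entry delta = 3 - 1 = 2
Det delta = entry_delta * cofactor = 2 * 3 = 6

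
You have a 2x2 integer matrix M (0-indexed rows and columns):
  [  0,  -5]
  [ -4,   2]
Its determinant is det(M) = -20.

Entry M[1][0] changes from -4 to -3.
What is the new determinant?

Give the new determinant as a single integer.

Answer: -15

Derivation:
det is linear in row 1: changing M[1][0] by delta changes det by delta * cofactor(1,0).
Cofactor C_10 = (-1)^(1+0) * minor(1,0) = 5
Entry delta = -3 - -4 = 1
Det delta = 1 * 5 = 5
New det = -20 + 5 = -15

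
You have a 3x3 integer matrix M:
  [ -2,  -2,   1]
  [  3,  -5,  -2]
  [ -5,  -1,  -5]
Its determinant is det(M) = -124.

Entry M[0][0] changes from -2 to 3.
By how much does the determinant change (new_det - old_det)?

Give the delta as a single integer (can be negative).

Answer: 115

Derivation:
Cofactor C_00 = 23
Entry delta = 3 - -2 = 5
Det delta = entry_delta * cofactor = 5 * 23 = 115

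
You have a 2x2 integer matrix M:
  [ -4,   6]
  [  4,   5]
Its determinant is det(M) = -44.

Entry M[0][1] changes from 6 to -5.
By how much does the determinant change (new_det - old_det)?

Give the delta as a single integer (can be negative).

Cofactor C_01 = -4
Entry delta = -5 - 6 = -11
Det delta = entry_delta * cofactor = -11 * -4 = 44

Answer: 44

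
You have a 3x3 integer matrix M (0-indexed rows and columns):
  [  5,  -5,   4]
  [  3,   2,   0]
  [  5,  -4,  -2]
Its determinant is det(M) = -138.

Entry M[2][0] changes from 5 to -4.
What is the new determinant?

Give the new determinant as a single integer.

det is linear in row 2: changing M[2][0] by delta changes det by delta * cofactor(2,0).
Cofactor C_20 = (-1)^(2+0) * minor(2,0) = -8
Entry delta = -4 - 5 = -9
Det delta = -9 * -8 = 72
New det = -138 + 72 = -66

Answer: -66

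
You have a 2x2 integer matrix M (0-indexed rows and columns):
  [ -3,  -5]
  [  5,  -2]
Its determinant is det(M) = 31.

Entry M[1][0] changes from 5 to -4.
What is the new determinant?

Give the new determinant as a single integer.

Answer: -14

Derivation:
det is linear in row 1: changing M[1][0] by delta changes det by delta * cofactor(1,0).
Cofactor C_10 = (-1)^(1+0) * minor(1,0) = 5
Entry delta = -4 - 5 = -9
Det delta = -9 * 5 = -45
New det = 31 + -45 = -14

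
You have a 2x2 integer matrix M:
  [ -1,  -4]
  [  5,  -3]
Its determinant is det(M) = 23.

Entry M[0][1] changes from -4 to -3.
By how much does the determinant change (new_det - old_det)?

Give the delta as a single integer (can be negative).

Cofactor C_01 = -5
Entry delta = -3 - -4 = 1
Det delta = entry_delta * cofactor = 1 * -5 = -5

Answer: -5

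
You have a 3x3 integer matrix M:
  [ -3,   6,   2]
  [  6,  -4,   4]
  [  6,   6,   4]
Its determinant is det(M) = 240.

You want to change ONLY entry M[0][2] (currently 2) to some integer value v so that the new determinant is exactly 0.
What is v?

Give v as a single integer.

Answer: -2

Derivation:
det is linear in entry M[0][2]: det = old_det + (v - 2) * C_02
Cofactor C_02 = 60
Want det = 0: 240 + (v - 2) * 60 = 0
  (v - 2) = -240 / 60 = -4
  v = 2 + (-4) = -2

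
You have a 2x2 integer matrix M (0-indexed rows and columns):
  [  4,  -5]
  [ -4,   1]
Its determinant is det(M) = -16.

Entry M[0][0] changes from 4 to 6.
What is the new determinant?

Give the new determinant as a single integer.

det is linear in row 0: changing M[0][0] by delta changes det by delta * cofactor(0,0).
Cofactor C_00 = (-1)^(0+0) * minor(0,0) = 1
Entry delta = 6 - 4 = 2
Det delta = 2 * 1 = 2
New det = -16 + 2 = -14

Answer: -14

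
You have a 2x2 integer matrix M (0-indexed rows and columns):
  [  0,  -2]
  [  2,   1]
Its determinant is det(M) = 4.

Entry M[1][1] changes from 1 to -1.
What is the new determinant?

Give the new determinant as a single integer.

Answer: 4

Derivation:
det is linear in row 1: changing M[1][1] by delta changes det by delta * cofactor(1,1).
Cofactor C_11 = (-1)^(1+1) * minor(1,1) = 0
Entry delta = -1 - 1 = -2
Det delta = -2 * 0 = 0
New det = 4 + 0 = 4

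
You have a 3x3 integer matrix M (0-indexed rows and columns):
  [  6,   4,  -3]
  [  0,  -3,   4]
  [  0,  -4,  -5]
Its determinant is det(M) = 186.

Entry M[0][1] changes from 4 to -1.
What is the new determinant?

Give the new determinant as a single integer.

det is linear in row 0: changing M[0][1] by delta changes det by delta * cofactor(0,1).
Cofactor C_01 = (-1)^(0+1) * minor(0,1) = 0
Entry delta = -1 - 4 = -5
Det delta = -5 * 0 = 0
New det = 186 + 0 = 186

Answer: 186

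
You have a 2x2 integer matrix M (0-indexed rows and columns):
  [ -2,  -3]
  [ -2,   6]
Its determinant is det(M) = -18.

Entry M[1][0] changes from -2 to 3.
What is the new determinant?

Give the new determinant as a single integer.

det is linear in row 1: changing M[1][0] by delta changes det by delta * cofactor(1,0).
Cofactor C_10 = (-1)^(1+0) * minor(1,0) = 3
Entry delta = 3 - -2 = 5
Det delta = 5 * 3 = 15
New det = -18 + 15 = -3

Answer: -3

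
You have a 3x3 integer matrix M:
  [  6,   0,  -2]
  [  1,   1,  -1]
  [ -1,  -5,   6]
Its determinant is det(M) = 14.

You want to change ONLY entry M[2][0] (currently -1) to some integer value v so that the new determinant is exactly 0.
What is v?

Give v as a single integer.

det is linear in entry M[2][0]: det = old_det + (v - -1) * C_20
Cofactor C_20 = 2
Want det = 0: 14 + (v - -1) * 2 = 0
  (v - -1) = -14 / 2 = -7
  v = -1 + (-7) = -8

Answer: -8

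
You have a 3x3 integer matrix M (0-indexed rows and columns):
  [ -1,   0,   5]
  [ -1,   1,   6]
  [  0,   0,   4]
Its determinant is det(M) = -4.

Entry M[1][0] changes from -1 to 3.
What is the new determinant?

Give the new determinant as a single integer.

Answer: -4

Derivation:
det is linear in row 1: changing M[1][0] by delta changes det by delta * cofactor(1,0).
Cofactor C_10 = (-1)^(1+0) * minor(1,0) = 0
Entry delta = 3 - -1 = 4
Det delta = 4 * 0 = 0
New det = -4 + 0 = -4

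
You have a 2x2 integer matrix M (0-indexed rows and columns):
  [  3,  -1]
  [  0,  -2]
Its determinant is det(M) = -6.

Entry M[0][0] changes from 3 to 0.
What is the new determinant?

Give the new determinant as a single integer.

det is linear in row 0: changing M[0][0] by delta changes det by delta * cofactor(0,0).
Cofactor C_00 = (-1)^(0+0) * minor(0,0) = -2
Entry delta = 0 - 3 = -3
Det delta = -3 * -2 = 6
New det = -6 + 6 = 0

Answer: 0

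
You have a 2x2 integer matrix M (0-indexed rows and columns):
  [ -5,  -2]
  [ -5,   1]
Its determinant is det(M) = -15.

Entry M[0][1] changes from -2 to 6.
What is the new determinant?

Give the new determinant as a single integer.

Answer: 25

Derivation:
det is linear in row 0: changing M[0][1] by delta changes det by delta * cofactor(0,1).
Cofactor C_01 = (-1)^(0+1) * minor(0,1) = 5
Entry delta = 6 - -2 = 8
Det delta = 8 * 5 = 40
New det = -15 + 40 = 25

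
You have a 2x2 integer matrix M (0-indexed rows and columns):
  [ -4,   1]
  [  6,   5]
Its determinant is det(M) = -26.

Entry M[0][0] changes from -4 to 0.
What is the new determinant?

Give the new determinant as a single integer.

Answer: -6

Derivation:
det is linear in row 0: changing M[0][0] by delta changes det by delta * cofactor(0,0).
Cofactor C_00 = (-1)^(0+0) * minor(0,0) = 5
Entry delta = 0 - -4 = 4
Det delta = 4 * 5 = 20
New det = -26 + 20 = -6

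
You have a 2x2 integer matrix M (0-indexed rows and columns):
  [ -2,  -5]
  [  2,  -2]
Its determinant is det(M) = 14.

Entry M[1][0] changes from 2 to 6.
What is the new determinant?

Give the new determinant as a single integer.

Answer: 34

Derivation:
det is linear in row 1: changing M[1][0] by delta changes det by delta * cofactor(1,0).
Cofactor C_10 = (-1)^(1+0) * minor(1,0) = 5
Entry delta = 6 - 2 = 4
Det delta = 4 * 5 = 20
New det = 14 + 20 = 34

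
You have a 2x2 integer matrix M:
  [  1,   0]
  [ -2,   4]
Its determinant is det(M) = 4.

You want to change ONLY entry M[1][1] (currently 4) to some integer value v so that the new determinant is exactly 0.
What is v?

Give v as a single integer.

Answer: 0

Derivation:
det is linear in entry M[1][1]: det = old_det + (v - 4) * C_11
Cofactor C_11 = 1
Want det = 0: 4 + (v - 4) * 1 = 0
  (v - 4) = -4 / 1 = -4
  v = 4 + (-4) = 0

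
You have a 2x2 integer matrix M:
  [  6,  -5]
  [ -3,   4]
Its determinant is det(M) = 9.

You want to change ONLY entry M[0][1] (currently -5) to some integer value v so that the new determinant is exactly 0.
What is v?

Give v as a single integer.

det is linear in entry M[0][1]: det = old_det + (v - -5) * C_01
Cofactor C_01 = 3
Want det = 0: 9 + (v - -5) * 3 = 0
  (v - -5) = -9 / 3 = -3
  v = -5 + (-3) = -8

Answer: -8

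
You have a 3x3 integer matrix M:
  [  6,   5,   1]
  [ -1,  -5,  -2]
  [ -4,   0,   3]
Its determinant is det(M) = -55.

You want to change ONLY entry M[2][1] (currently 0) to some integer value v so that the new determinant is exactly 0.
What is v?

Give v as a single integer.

Answer: 5

Derivation:
det is linear in entry M[2][1]: det = old_det + (v - 0) * C_21
Cofactor C_21 = 11
Want det = 0: -55 + (v - 0) * 11 = 0
  (v - 0) = 55 / 11 = 5
  v = 0 + (5) = 5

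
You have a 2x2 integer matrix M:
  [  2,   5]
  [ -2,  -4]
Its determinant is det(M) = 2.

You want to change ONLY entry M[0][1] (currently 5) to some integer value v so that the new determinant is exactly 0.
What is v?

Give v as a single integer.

det is linear in entry M[0][1]: det = old_det + (v - 5) * C_01
Cofactor C_01 = 2
Want det = 0: 2 + (v - 5) * 2 = 0
  (v - 5) = -2 / 2 = -1
  v = 5 + (-1) = 4

Answer: 4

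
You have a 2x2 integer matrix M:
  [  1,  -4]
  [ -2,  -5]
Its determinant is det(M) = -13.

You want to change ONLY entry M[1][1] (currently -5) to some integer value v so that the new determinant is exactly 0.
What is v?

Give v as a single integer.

det is linear in entry M[1][1]: det = old_det + (v - -5) * C_11
Cofactor C_11 = 1
Want det = 0: -13 + (v - -5) * 1 = 0
  (v - -5) = 13 / 1 = 13
  v = -5 + (13) = 8

Answer: 8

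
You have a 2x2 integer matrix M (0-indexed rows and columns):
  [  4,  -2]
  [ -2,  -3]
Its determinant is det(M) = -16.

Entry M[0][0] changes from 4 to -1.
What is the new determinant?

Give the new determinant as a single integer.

det is linear in row 0: changing M[0][0] by delta changes det by delta * cofactor(0,0).
Cofactor C_00 = (-1)^(0+0) * minor(0,0) = -3
Entry delta = -1 - 4 = -5
Det delta = -5 * -3 = 15
New det = -16 + 15 = -1

Answer: -1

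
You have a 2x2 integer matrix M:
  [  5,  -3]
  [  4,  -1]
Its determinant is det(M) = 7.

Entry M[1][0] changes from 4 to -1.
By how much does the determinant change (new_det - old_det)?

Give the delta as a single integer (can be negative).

Cofactor C_10 = 3
Entry delta = -1 - 4 = -5
Det delta = entry_delta * cofactor = -5 * 3 = -15

Answer: -15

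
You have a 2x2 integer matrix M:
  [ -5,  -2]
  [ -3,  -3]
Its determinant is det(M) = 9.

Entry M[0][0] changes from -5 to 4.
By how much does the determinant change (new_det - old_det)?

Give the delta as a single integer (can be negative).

Answer: -27

Derivation:
Cofactor C_00 = -3
Entry delta = 4 - -5 = 9
Det delta = entry_delta * cofactor = 9 * -3 = -27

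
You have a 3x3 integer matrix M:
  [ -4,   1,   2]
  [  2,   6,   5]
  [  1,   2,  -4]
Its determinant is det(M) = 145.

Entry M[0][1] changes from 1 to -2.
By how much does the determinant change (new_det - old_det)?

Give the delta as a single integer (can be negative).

Cofactor C_01 = 13
Entry delta = -2 - 1 = -3
Det delta = entry_delta * cofactor = -3 * 13 = -39

Answer: -39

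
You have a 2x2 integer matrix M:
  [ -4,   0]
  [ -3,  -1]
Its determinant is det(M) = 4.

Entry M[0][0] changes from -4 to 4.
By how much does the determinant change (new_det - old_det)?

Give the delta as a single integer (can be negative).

Cofactor C_00 = -1
Entry delta = 4 - -4 = 8
Det delta = entry_delta * cofactor = 8 * -1 = -8

Answer: -8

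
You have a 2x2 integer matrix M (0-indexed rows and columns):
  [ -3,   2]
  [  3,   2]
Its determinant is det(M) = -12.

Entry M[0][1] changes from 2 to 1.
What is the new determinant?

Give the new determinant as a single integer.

Answer: -9

Derivation:
det is linear in row 0: changing M[0][1] by delta changes det by delta * cofactor(0,1).
Cofactor C_01 = (-1)^(0+1) * minor(0,1) = -3
Entry delta = 1 - 2 = -1
Det delta = -1 * -3 = 3
New det = -12 + 3 = -9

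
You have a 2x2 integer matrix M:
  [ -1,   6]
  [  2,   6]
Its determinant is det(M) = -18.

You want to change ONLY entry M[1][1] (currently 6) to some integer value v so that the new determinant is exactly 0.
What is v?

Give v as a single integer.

det is linear in entry M[1][1]: det = old_det + (v - 6) * C_11
Cofactor C_11 = -1
Want det = 0: -18 + (v - 6) * -1 = 0
  (v - 6) = 18 / -1 = -18
  v = 6 + (-18) = -12

Answer: -12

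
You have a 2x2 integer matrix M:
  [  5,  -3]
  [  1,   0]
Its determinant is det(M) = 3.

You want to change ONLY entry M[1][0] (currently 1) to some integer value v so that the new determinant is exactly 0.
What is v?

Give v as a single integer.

det is linear in entry M[1][0]: det = old_det + (v - 1) * C_10
Cofactor C_10 = 3
Want det = 0: 3 + (v - 1) * 3 = 0
  (v - 1) = -3 / 3 = -1
  v = 1 + (-1) = 0

Answer: 0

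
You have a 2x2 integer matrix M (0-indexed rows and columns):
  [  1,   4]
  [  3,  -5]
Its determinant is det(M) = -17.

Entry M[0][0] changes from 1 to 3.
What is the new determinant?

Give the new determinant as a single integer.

Answer: -27

Derivation:
det is linear in row 0: changing M[0][0] by delta changes det by delta * cofactor(0,0).
Cofactor C_00 = (-1)^(0+0) * minor(0,0) = -5
Entry delta = 3 - 1 = 2
Det delta = 2 * -5 = -10
New det = -17 + -10 = -27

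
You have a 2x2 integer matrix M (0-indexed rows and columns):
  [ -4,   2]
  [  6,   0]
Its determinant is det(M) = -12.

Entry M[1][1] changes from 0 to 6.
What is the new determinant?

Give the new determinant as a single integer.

Answer: -36

Derivation:
det is linear in row 1: changing M[1][1] by delta changes det by delta * cofactor(1,1).
Cofactor C_11 = (-1)^(1+1) * minor(1,1) = -4
Entry delta = 6 - 0 = 6
Det delta = 6 * -4 = -24
New det = -12 + -24 = -36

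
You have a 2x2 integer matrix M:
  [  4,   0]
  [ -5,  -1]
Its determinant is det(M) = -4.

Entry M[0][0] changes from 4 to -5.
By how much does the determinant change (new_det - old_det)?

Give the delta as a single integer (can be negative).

Cofactor C_00 = -1
Entry delta = -5 - 4 = -9
Det delta = entry_delta * cofactor = -9 * -1 = 9

Answer: 9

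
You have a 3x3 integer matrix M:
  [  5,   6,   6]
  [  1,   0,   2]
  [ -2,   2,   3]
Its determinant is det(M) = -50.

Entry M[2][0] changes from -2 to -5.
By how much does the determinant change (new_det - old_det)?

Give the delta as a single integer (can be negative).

Answer: -36

Derivation:
Cofactor C_20 = 12
Entry delta = -5 - -2 = -3
Det delta = entry_delta * cofactor = -3 * 12 = -36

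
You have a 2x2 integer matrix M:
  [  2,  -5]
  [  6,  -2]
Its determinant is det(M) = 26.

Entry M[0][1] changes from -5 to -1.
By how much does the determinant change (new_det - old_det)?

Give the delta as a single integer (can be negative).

Answer: -24

Derivation:
Cofactor C_01 = -6
Entry delta = -1 - -5 = 4
Det delta = entry_delta * cofactor = 4 * -6 = -24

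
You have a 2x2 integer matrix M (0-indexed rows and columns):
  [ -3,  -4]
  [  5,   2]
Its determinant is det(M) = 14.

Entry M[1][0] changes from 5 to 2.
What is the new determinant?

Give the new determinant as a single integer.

det is linear in row 1: changing M[1][0] by delta changes det by delta * cofactor(1,0).
Cofactor C_10 = (-1)^(1+0) * minor(1,0) = 4
Entry delta = 2 - 5 = -3
Det delta = -3 * 4 = -12
New det = 14 + -12 = 2

Answer: 2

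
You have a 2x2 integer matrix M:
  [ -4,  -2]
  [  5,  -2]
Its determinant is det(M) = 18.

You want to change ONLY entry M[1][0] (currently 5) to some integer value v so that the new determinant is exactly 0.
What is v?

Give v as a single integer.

det is linear in entry M[1][0]: det = old_det + (v - 5) * C_10
Cofactor C_10 = 2
Want det = 0: 18 + (v - 5) * 2 = 0
  (v - 5) = -18 / 2 = -9
  v = 5 + (-9) = -4

Answer: -4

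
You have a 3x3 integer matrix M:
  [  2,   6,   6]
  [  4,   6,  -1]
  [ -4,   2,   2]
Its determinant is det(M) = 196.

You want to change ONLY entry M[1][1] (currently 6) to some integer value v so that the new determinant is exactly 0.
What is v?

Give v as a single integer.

det is linear in entry M[1][1]: det = old_det + (v - 6) * C_11
Cofactor C_11 = 28
Want det = 0: 196 + (v - 6) * 28 = 0
  (v - 6) = -196 / 28 = -7
  v = 6 + (-7) = -1

Answer: -1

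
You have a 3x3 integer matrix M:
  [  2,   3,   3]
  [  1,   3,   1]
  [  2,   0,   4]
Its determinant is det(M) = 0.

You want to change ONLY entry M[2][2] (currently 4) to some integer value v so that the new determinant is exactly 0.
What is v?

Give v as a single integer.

Answer: 4

Derivation:
det is linear in entry M[2][2]: det = old_det + (v - 4) * C_22
Cofactor C_22 = 3
Want det = 0: 0 + (v - 4) * 3 = 0
  (v - 4) = 0 / 3 = 0
  v = 4 + (0) = 4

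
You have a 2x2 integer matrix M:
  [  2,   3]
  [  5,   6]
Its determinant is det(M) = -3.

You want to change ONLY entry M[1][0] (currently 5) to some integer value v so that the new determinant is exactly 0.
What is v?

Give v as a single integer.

Answer: 4

Derivation:
det is linear in entry M[1][0]: det = old_det + (v - 5) * C_10
Cofactor C_10 = -3
Want det = 0: -3 + (v - 5) * -3 = 0
  (v - 5) = 3 / -3 = -1
  v = 5 + (-1) = 4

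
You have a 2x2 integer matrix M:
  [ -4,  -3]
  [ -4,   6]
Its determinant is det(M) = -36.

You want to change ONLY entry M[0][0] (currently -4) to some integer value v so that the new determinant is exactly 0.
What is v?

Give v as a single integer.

det is linear in entry M[0][0]: det = old_det + (v - -4) * C_00
Cofactor C_00 = 6
Want det = 0: -36 + (v - -4) * 6 = 0
  (v - -4) = 36 / 6 = 6
  v = -4 + (6) = 2

Answer: 2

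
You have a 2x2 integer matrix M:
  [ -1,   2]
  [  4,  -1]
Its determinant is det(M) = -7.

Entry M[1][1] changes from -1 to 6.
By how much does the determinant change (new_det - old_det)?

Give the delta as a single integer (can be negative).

Answer: -7

Derivation:
Cofactor C_11 = -1
Entry delta = 6 - -1 = 7
Det delta = entry_delta * cofactor = 7 * -1 = -7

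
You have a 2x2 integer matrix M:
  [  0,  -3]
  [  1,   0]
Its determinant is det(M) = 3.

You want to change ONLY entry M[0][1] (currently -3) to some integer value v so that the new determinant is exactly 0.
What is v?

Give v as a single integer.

det is linear in entry M[0][1]: det = old_det + (v - -3) * C_01
Cofactor C_01 = -1
Want det = 0: 3 + (v - -3) * -1 = 0
  (v - -3) = -3 / -1 = 3
  v = -3 + (3) = 0

Answer: 0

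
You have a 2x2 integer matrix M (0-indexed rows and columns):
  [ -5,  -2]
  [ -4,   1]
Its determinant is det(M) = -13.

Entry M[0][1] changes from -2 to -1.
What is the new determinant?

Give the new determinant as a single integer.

det is linear in row 0: changing M[0][1] by delta changes det by delta * cofactor(0,1).
Cofactor C_01 = (-1)^(0+1) * minor(0,1) = 4
Entry delta = -1 - -2 = 1
Det delta = 1 * 4 = 4
New det = -13 + 4 = -9

Answer: -9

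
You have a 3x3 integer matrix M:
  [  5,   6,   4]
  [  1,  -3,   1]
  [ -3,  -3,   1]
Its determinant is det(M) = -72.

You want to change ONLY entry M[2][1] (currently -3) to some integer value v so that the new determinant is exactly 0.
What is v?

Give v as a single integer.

Answer: -75

Derivation:
det is linear in entry M[2][1]: det = old_det + (v - -3) * C_21
Cofactor C_21 = -1
Want det = 0: -72 + (v - -3) * -1 = 0
  (v - -3) = 72 / -1 = -72
  v = -3 + (-72) = -75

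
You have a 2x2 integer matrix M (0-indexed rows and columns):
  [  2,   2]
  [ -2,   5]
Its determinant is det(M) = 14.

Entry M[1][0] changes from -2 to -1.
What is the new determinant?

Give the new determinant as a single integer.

det is linear in row 1: changing M[1][0] by delta changes det by delta * cofactor(1,0).
Cofactor C_10 = (-1)^(1+0) * minor(1,0) = -2
Entry delta = -1 - -2 = 1
Det delta = 1 * -2 = -2
New det = 14 + -2 = 12

Answer: 12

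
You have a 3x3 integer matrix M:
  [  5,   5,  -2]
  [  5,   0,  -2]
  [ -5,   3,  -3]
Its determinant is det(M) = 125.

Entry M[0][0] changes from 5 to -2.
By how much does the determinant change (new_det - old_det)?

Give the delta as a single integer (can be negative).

Answer: -42

Derivation:
Cofactor C_00 = 6
Entry delta = -2 - 5 = -7
Det delta = entry_delta * cofactor = -7 * 6 = -42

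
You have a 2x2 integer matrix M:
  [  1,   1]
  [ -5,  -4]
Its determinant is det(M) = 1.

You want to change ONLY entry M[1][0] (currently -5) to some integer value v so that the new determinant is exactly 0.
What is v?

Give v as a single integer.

Answer: -4

Derivation:
det is linear in entry M[1][0]: det = old_det + (v - -5) * C_10
Cofactor C_10 = -1
Want det = 0: 1 + (v - -5) * -1 = 0
  (v - -5) = -1 / -1 = 1
  v = -5 + (1) = -4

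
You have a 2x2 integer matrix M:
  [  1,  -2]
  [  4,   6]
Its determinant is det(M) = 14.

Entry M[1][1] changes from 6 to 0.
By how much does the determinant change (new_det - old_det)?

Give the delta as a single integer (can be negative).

Answer: -6

Derivation:
Cofactor C_11 = 1
Entry delta = 0 - 6 = -6
Det delta = entry_delta * cofactor = -6 * 1 = -6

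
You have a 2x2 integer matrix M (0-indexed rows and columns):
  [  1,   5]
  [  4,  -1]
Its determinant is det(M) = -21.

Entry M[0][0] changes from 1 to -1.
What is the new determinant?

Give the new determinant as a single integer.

Answer: -19

Derivation:
det is linear in row 0: changing M[0][0] by delta changes det by delta * cofactor(0,0).
Cofactor C_00 = (-1)^(0+0) * minor(0,0) = -1
Entry delta = -1 - 1 = -2
Det delta = -2 * -1 = 2
New det = -21 + 2 = -19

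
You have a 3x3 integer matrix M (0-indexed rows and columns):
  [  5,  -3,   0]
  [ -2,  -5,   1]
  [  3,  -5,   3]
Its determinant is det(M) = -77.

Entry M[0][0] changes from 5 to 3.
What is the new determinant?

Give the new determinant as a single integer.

det is linear in row 0: changing M[0][0] by delta changes det by delta * cofactor(0,0).
Cofactor C_00 = (-1)^(0+0) * minor(0,0) = -10
Entry delta = 3 - 5 = -2
Det delta = -2 * -10 = 20
New det = -77 + 20 = -57

Answer: -57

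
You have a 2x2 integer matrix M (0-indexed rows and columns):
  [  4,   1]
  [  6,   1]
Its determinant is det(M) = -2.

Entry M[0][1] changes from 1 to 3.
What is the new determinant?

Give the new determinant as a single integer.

det is linear in row 0: changing M[0][1] by delta changes det by delta * cofactor(0,1).
Cofactor C_01 = (-1)^(0+1) * minor(0,1) = -6
Entry delta = 3 - 1 = 2
Det delta = 2 * -6 = -12
New det = -2 + -12 = -14

Answer: -14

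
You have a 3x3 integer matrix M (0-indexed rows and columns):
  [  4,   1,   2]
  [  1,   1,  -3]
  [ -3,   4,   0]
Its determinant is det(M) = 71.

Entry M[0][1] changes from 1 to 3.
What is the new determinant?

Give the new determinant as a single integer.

det is linear in row 0: changing M[0][1] by delta changes det by delta * cofactor(0,1).
Cofactor C_01 = (-1)^(0+1) * minor(0,1) = 9
Entry delta = 3 - 1 = 2
Det delta = 2 * 9 = 18
New det = 71 + 18 = 89

Answer: 89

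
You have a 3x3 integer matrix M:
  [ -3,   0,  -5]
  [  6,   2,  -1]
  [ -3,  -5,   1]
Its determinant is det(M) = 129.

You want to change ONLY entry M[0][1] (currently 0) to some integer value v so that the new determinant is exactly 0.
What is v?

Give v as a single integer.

det is linear in entry M[0][1]: det = old_det + (v - 0) * C_01
Cofactor C_01 = -3
Want det = 0: 129 + (v - 0) * -3 = 0
  (v - 0) = -129 / -3 = 43
  v = 0 + (43) = 43

Answer: 43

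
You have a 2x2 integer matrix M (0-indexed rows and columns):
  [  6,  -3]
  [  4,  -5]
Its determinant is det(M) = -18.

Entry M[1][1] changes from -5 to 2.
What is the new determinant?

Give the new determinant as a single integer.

det is linear in row 1: changing M[1][1] by delta changes det by delta * cofactor(1,1).
Cofactor C_11 = (-1)^(1+1) * minor(1,1) = 6
Entry delta = 2 - -5 = 7
Det delta = 7 * 6 = 42
New det = -18 + 42 = 24

Answer: 24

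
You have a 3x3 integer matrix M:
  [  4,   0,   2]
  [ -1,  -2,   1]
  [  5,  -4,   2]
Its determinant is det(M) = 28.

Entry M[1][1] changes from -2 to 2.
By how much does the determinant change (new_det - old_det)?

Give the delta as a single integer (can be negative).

Answer: -8

Derivation:
Cofactor C_11 = -2
Entry delta = 2 - -2 = 4
Det delta = entry_delta * cofactor = 4 * -2 = -8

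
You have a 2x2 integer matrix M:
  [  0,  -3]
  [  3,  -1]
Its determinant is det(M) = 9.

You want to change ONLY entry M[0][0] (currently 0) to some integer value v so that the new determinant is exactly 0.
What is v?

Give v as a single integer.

Answer: 9

Derivation:
det is linear in entry M[0][0]: det = old_det + (v - 0) * C_00
Cofactor C_00 = -1
Want det = 0: 9 + (v - 0) * -1 = 0
  (v - 0) = -9 / -1 = 9
  v = 0 + (9) = 9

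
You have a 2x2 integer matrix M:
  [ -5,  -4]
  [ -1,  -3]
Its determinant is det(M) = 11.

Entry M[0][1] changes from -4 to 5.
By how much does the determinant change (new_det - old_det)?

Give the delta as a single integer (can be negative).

Answer: 9

Derivation:
Cofactor C_01 = 1
Entry delta = 5 - -4 = 9
Det delta = entry_delta * cofactor = 9 * 1 = 9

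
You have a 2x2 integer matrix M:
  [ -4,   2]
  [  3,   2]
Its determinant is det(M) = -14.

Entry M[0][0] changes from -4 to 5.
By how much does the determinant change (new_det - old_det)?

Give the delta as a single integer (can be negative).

Cofactor C_00 = 2
Entry delta = 5 - -4 = 9
Det delta = entry_delta * cofactor = 9 * 2 = 18

Answer: 18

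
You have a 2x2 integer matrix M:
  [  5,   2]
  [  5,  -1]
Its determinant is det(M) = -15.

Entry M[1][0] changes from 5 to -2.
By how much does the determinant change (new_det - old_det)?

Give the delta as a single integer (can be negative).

Answer: 14

Derivation:
Cofactor C_10 = -2
Entry delta = -2 - 5 = -7
Det delta = entry_delta * cofactor = -7 * -2 = 14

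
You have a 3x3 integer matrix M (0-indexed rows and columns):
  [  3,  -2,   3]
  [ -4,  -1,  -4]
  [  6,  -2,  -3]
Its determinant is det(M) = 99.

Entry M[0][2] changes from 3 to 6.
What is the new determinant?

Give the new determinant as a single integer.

Answer: 141

Derivation:
det is linear in row 0: changing M[0][2] by delta changes det by delta * cofactor(0,2).
Cofactor C_02 = (-1)^(0+2) * minor(0,2) = 14
Entry delta = 6 - 3 = 3
Det delta = 3 * 14 = 42
New det = 99 + 42 = 141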